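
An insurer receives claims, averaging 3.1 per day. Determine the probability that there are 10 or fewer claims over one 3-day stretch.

Over the interval, μ = 3.1 × 3 = 9.3 (a 3-day stretch = 3 days).
P(N ≤ 10) = Σ_{j=0}^{10} e^(−μ) μ^j/j! ≈ 0.6699.

0.6699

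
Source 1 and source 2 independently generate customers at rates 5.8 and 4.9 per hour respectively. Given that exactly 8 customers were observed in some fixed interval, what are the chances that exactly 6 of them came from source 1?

0.1490

Given the total, each event is independently from source 1 with probability p = λ_1/(λ_1+λ_2) = 5.8/10.7 ≈ 0.5421.
So K ~ Binomial(8, 5.8/10.7): P(K = 6) = C(8,6) · (5.8/10.7)^6 · (4.9/10.7)^2 ≈ 0.1490.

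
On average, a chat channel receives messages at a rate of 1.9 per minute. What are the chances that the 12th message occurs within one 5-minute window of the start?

Over the interval, μ = 1.9 × 5 = 9.5 (a 5-minute window = 5 minutes).
The 12th arrival falls in the interval iff at least 12 events occur there: P(S_12 ≤ t) = P(N ≥ 12) = 1 − P(N ≤ 11) ≈ 0.2480.

0.2480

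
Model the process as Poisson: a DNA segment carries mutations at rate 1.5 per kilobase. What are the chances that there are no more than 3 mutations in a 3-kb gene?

0.3423

Over the interval, μ = 1.5 × 3 = 4.5 (a 3-kb gene = 3 kilobases).
P(N ≤ 3) = Σ_{j=0}^{3} e^(−μ) μ^j/j! ≈ 0.3423.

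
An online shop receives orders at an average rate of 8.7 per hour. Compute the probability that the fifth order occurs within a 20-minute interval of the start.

Over the interval, μ = 8.7 × 1/3 = 2.9 (a 20-minute interval = 1/3 hours).
The fifth arrival falls in the interval iff at least 5 events occur there: P(S_5 ≤ t) = P(N ≥ 5) = 1 − P(N ≤ 4) ≈ 0.1682.

0.1682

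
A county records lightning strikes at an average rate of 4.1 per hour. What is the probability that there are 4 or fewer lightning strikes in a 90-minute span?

Over the interval, μ = 4.1 × 1.5 = 6.15 (a 90-minute span = 1.5 hours).
P(N ≤ 4) = Σ_{j=0}^{4} e^(−μ) μ^j/j! ≈ 0.2655.

0.2655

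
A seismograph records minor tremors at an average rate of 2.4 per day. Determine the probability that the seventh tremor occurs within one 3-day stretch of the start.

Over the interval, μ = 2.4 × 3 = 7.2 (a 3-day stretch = 3 days).
The seventh arrival falls in the interval iff at least 7 events occur there: P(S_7 ≤ t) = P(N ≥ 7) = 1 − P(N ≤ 6) ≈ 0.5796.

0.5796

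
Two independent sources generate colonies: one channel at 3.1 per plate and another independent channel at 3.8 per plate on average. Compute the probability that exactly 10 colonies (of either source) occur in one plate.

0.0679

Independent Poisson processes superpose: combined rate λ = 3.1 + 3.8 = 6.9 per plate.
So μ = 6.9.
P(N = 10) = e^(−6.9) · 6.9^10/10! ≈ 0.0679.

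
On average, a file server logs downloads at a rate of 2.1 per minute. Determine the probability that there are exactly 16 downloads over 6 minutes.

Over the interval, μ = 2.1 × 6 = 12.6 (6 minutes).
P(N = 16) = e^(−μ) μ^16/16! = e^(−12.6) · 12.6^16/20922789888000 ≈ 0.0650.

0.0650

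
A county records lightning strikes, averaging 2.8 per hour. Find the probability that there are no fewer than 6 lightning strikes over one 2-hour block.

0.4881

Over the interval, μ = 2.8 × 2 = 5.6 (a 2-hour block = 2 hours).
P(N ≥ 6) = 1 − P(N ≤ 5) = 1 − Σ_{j=0}^{5} e^(−μ) μ^j/j! ≈ 0.4881.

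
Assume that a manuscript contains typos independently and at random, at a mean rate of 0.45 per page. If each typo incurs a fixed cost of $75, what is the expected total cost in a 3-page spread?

E[N] = 0.45 × 3 = 1.35 (a 3-page spread = 3 pages); E[cost] = 1.35 × $75 = $101.25.

$101.25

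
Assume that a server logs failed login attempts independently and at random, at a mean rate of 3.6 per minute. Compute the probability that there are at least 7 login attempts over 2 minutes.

0.5796

Over the interval, μ = 3.6 × 2 = 7.2 (2 minutes).
P(N ≥ 7) = 1 − P(N ≤ 6) = 1 − Σ_{j=0}^{6} e^(−μ) μ^j/j! ≈ 0.5796.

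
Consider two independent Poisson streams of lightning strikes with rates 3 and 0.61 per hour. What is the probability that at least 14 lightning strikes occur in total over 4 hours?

0.5814

Independent Poisson processes superpose: combined rate λ = 3 + 0.61 = 3.61 per hour.
Over the interval, μ = 3.61 × 4 = 14.44 (4 hours).
P(N ≥ 14) = 1 − P(N ≤ 13) ≈ 0.5814.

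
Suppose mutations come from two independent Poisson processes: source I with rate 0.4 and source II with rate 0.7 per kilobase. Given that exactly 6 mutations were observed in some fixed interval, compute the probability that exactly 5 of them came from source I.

Given the total, each event is independently from source I with probability p = λ_I/(λ_I+λ_II) = 0.4/1.1 ≈ 0.3636.
So K ~ Binomial(6, 0.4/1.1): P(K = 5) = C(6,5) · (0.4/1.1)^5 · (0.7/1.1)^1 ≈ 0.0243.

0.0243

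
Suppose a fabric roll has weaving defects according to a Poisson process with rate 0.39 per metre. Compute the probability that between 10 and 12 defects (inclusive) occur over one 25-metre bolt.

Over the interval, μ = 0.39 × 25 = 9.75 (a 25-metre bolt = 25 metres).
P(10 ≤ N ≤ 12) = Σ_{j=10}^{12} e^(−9.75) · 9.75^j/j! ≈ 0.3251.

0.3251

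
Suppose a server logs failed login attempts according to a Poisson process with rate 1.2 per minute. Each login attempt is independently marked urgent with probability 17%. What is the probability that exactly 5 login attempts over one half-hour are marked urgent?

Thinning: the login attempts that are marked urgent themselves form a Poisson process with rate 0.17 × 1.2 = 0.204 per minute.
Over the interval, μ = 0.204 × 30 = 6.12 (a half-hour = 30 minutes).
P(N = 5) = e^(−6.12) · 6.12^5/5! ≈ 0.1573.

0.1573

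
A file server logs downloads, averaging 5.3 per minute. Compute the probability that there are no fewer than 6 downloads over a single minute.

With mean μ = 5.3 per minute,
P(N ≥ 6) = 1 − P(N ≤ 5) = 1 − Σ_{j=0}^{5} e^(−μ) μ^j/j! ≈ 0.4365.

0.4365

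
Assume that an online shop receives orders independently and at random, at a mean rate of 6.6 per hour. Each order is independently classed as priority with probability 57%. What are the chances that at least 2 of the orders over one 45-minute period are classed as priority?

0.7726

Thinning: the orders that are classed as priority themselves form a Poisson process with rate 0.57 × 6.6 = 3.762 per hour.
Over the interval, μ = 3.762 × 0.75 = 2.8215 (a 45-minute period = 0.75 hours).
P(N ≥ 2) = 1 − P(N ≤ 1) ≈ 0.7726.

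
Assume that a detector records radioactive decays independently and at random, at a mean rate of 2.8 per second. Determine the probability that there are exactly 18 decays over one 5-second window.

Over the interval, μ = 2.8 × 5 = 14 (a 5-second window = 5 seconds).
P(N = 18) = e^(−μ) μ^18/18! = e^(−14) · 14^18/6402373705728000 ≈ 0.0554.

0.0554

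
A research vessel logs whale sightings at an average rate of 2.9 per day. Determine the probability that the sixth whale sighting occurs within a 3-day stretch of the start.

0.8648

Over the interval, μ = 2.9 × 3 = 8.7 (a 3-day stretch = 3 days).
The sixth arrival falls in the interval iff at least 6 events occur there: P(S_6 ≤ t) = P(N ≥ 6) = 1 − P(N ≤ 5) ≈ 0.8648.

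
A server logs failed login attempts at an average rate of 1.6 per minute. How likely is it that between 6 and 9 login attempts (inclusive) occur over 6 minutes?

0.4250

Over the interval, μ = 1.6 × 6 = 9.6 (6 minutes).
P(6 ≤ N ≤ 9) = Σ_{j=6}^{9} e^(−9.6) · 9.6^j/j! ≈ 0.4250.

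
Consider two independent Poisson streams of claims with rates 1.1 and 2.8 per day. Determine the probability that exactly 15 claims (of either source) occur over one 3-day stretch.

Independent Poisson processes superpose: combined rate λ = 1.1 + 2.8 = 3.9 per day.
Over the interval, μ = 3.9 × 3 = 11.7 (a 3-day stretch = 3 days).
P(N = 15) = e^(−11.7) · 11.7^15/15! ≈ 0.0668.

0.0668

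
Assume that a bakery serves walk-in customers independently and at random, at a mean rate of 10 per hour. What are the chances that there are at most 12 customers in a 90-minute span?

0.2676

Over the interval, μ = 10 × 1.5 = 15 (a 90-minute span = 1.5 hours).
P(N ≤ 12) = Σ_{j=0}^{12} e^(−μ) μ^j/j! ≈ 0.2676.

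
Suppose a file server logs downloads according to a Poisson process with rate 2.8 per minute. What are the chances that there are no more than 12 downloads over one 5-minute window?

0.3585

Over the interval, μ = 2.8 × 5 = 14 (a 5-minute window = 5 minutes).
P(N ≤ 12) = Σ_{j=0}^{12} e^(−μ) μ^j/j! ≈ 0.3585.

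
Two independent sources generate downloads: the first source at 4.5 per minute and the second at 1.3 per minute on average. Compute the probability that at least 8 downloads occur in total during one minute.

Independent Poisson processes superpose: combined rate λ = 4.5 + 1.3 = 5.8 per minute.
So μ = 5.8.
P(N ≥ 8) = 1 − P(N ≤ 7) ≈ 0.2290.

0.2290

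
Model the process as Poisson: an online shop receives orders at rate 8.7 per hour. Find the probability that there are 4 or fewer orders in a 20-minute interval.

0.8318

Over the interval, μ = 8.7 × 1/3 = 2.9 (a 20-minute interval = 1/3 hours).
P(N ≤ 4) = Σ_{j=0}^{4} e^(−μ) μ^j/j! ≈ 0.8318.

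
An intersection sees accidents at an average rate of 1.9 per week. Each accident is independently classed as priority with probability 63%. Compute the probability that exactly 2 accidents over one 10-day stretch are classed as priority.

0.2644

Thinning: the accidents that are classed as priority themselves form a Poisson process with rate 0.63 × 1.9 = 1.197 per week.
Over the interval, μ = 1.197 × 10/7 = 1.71 (a 10-day stretch = 10/7 weeks).
P(N = 2) = e^(−1.71) · 1.71^2/2! ≈ 0.2644.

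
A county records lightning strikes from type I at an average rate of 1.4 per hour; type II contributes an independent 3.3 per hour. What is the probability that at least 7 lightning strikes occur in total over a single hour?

0.1954

Independent Poisson processes superpose: combined rate λ = 1.4 + 3.3 = 4.7 per hour.
So μ = 4.7.
P(N ≥ 7) = 1 − P(N ≤ 6) ≈ 0.1954.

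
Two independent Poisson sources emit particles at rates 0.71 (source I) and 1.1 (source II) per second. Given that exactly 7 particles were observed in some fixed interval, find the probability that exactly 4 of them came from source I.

0.1860

Given the total, each event is independently from source I with probability p = λ_I/(λ_I+λ_II) = 0.71/1.81 ≈ 0.3923.
So K ~ Binomial(7, 0.71/1.81): P(K = 4) = C(7,4) · (0.71/1.81)^4 · (1.1/1.81)^3 ≈ 0.1860.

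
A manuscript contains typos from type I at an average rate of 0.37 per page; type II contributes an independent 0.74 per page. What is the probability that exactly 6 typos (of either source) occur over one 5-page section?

Independent Poisson processes superpose: combined rate λ = 0.37 + 0.74 = 1.11 per page.
Over the interval, μ = 1.11 × 5 = 5.55 (a 5-page section = 5 pages).
P(N = 6) = e^(−5.55) · 5.55^6/6! ≈ 0.1578.

0.1578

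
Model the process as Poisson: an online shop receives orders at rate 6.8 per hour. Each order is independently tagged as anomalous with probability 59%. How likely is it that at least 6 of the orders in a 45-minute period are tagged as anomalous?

Thinning: the orders that are tagged as anomalous themselves form a Poisson process with rate 0.59 × 6.8 = 4.012 per hour.
Over the interval, μ = 4.012 × 0.75 = 3.009 (a 45-minute period = 0.75 hours).
P(N ≥ 6) = 1 − P(N ≤ 5) ≈ 0.0848.

0.0848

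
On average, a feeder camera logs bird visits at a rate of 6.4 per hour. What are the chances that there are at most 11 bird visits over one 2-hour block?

0.3738

Over the interval, μ = 6.4 × 2 = 12.8 (a 2-hour block = 2 hours).
P(N ≤ 11) = Σ_{j=0}^{11} e^(−μ) μ^j/j! ≈ 0.3738.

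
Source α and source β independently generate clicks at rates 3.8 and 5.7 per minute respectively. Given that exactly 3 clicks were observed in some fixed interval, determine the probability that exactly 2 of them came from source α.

Given the total, each event is independently from source α with probability p = λ_α/(λ_α+λ_β) = 3.8/9.5 = 0.4000.
So K ~ Binomial(3, 3.8/9.5): P(K = 2) = C(3,2) · (3.8/9.5)^2 · (5.7/9.5)^1 ≈ 0.2880.

0.2880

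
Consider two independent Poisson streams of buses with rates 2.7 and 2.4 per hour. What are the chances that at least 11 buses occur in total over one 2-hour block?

Independent Poisson processes superpose: combined rate λ = 2.7 + 2.4 = 5.1 per hour.
Over the interval, μ = 5.1 × 2 = 10.2 (a 2-hour block = 2 hours).
P(N ≥ 11) = 1 − P(N ≤ 10) ≈ 0.4420.

0.4420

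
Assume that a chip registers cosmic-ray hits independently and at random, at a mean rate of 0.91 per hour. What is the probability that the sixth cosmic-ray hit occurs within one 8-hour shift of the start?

Over the interval, μ = 0.91 × 8 = 7.28 (an 8-hour shift = 8 hours).
The sixth arrival falls in the interval iff at least 6 events occur there: P(S_6 ≤ t) = P(N ≥ 6) = 1 − P(N ≤ 5) ≈ 0.7336.

0.7336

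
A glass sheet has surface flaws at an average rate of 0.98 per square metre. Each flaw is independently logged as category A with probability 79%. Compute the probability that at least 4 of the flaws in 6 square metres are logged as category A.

0.6816

Thinning: the flaws that are logged as category A themselves form a Poisson process with rate 0.79 × 0.98 = 0.7742 per square metre.
Over the interval, μ = 0.7742 × 6 = 4.6452 (6 square metres).
P(N ≥ 4) = 1 − P(N ≤ 3) ≈ 0.6816.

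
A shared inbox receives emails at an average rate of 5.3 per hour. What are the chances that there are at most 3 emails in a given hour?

0.2254

With mean μ = 5.3 per hour,
P(N ≤ 3) = Σ_{j=0}^{3} e^(−μ) μ^j/j! ≈ 0.2254.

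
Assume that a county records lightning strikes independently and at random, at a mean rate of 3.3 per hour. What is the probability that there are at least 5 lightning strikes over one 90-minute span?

Over the interval, μ = 3.3 × 1.5 = 4.95 (a 90-minute span = 1.5 hours).
P(N ≥ 5) = 1 − P(N ≤ 4) = 1 − Σ_{j=0}^{4} e^(−μ) μ^j/j! ≈ 0.5507.

0.5507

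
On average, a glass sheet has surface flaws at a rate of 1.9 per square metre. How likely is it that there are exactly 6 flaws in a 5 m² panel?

Over the interval, μ = 1.9 × 5 = 9.5 (a 5 m² panel = 5 square metres).
P(N = 6) = e^(−μ) μ^6/6! = e^(−9.5) · 9.5^6/720 ≈ 0.0764.

0.0764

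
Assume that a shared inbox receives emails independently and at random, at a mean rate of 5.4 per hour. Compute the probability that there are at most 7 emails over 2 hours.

Over the interval, μ = 5.4 × 2 = 10.8 (2 hours).
P(N ≤ 7) = Σ_{j=0}^{7} e^(−μ) μ^j/j! ≈ 0.1566.

0.1566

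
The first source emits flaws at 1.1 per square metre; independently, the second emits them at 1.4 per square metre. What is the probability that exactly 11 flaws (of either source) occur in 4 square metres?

0.1137

Independent Poisson processes superpose: combined rate λ = 1.1 + 1.4 = 2.5 per square metre.
Over the interval, μ = 2.5 × 4 = 10 (4 square metres).
P(N = 11) = e^(−10) · 10^11/11! ≈ 0.1137.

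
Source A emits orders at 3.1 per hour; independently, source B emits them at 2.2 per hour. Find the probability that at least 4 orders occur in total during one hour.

Independent Poisson processes superpose: combined rate λ = 3.1 + 2.2 = 5.3 per hour.
So μ = 5.3.
P(N ≥ 4) = 1 − P(N ≤ 3) ≈ 0.7746.

0.7746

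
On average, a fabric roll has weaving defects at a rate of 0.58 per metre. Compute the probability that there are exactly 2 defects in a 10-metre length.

Over the interval, μ = 0.58 × 10 = 5.8 (a 10-metre length = 10 metres).
P(N = 2) = e^(−μ) μ^2/2! = e^(−5.8) · 5.8^2/2 ≈ 0.0509.

0.0509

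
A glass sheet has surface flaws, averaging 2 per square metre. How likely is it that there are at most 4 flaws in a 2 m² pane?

Over the interval, μ = 2 × 2 = 4 (a 2 m² pane = 2 square metres).
P(N ≤ 4) = Σ_{j=0}^{4} e^(−μ) μ^j/j! ≈ 0.6288.

0.6288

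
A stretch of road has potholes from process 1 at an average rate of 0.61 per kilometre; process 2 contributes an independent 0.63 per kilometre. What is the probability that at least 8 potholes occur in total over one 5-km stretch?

Independent Poisson processes superpose: combined rate λ = 0.61 + 0.63 = 1.24 per kilometre.
Over the interval, μ = 1.24 × 5 = 6.2 (a 5-km stretch = 5 kilometres).
P(N ≥ 8) = 1 − P(N ≤ 7) ≈ 0.2840.

0.2840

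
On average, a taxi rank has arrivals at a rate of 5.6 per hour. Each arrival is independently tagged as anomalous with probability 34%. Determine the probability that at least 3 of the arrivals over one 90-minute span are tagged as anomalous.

0.5438

Thinning: the arrivals that are tagged as anomalous themselves form a Poisson process with rate 0.34 × 5.6 = 1.904 per hour.
Over the interval, μ = 1.904 × 1.5 = 2.856 (a 90-minute span = 1.5 hours).
P(N ≥ 3) = 1 − P(N ≤ 2) ≈ 0.5438.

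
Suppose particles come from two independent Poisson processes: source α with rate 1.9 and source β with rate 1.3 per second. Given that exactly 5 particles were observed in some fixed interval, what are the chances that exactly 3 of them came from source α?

0.3455

Given the total, each event is independently from source α with probability p = λ_α/(λ_α+λ_β) = 1.9/3.2 ≈ 0.5937.
So K ~ Binomial(5, 1.9/3.2): P(K = 3) = C(5,3) · (1.9/3.2)^3 · (1.3/3.2)^2 ≈ 0.3455.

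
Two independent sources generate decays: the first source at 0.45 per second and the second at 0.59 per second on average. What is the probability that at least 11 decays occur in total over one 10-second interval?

0.4669

Independent Poisson processes superpose: combined rate λ = 0.45 + 0.59 = 1.04 per second.
Over the interval, μ = 1.04 × 10 = 10.4 (a 10-second interval = 10 seconds).
P(N ≥ 11) = 1 − P(N ≤ 10) ≈ 0.4669.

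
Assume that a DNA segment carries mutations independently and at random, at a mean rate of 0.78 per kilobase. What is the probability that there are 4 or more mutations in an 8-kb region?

0.8690

Over the interval, μ = 0.78 × 8 = 6.24 (an 8-kb region = 8 kilobases).
P(N ≥ 4) = 1 − P(N ≤ 3) = 1 − Σ_{j=0}^{3} e^(−μ) μ^j/j! ≈ 0.8690.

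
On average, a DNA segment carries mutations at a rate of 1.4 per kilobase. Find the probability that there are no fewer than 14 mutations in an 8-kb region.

0.2376

Over the interval, μ = 1.4 × 8 = 11.2 (an 8-kb region = 8 kilobases).
P(N ≥ 14) = 1 − P(N ≤ 13) = 1 − Σ_{j=0}^{13} e^(−μ) μ^j/j! ≈ 0.2376.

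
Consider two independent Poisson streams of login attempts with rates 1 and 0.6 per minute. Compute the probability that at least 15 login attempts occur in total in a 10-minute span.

Independent Poisson processes superpose: combined rate λ = 1 + 0.6 = 1.6 per minute.
Over the interval, μ = 1.6 × 10 = 16 (a 10-minute span = 10 minutes).
P(N ≥ 15) = 1 − P(N ≤ 14) ≈ 0.6325.

0.6325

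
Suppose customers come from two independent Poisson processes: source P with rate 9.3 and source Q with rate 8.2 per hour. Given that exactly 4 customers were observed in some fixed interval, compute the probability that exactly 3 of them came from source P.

0.2813

Given the total, each event is independently from source P with probability p = λ_P/(λ_P+λ_Q) = 9.3/17.5 ≈ 0.5314.
So K ~ Binomial(4, 9.3/17.5): P(K = 3) = C(4,3) · (9.3/17.5)^3 · (8.2/17.5)^1 ≈ 0.2813.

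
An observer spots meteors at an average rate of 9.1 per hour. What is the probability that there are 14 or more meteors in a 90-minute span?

0.4980

Over the interval, μ = 9.1 × 1.5 = 13.65 (a 90-minute span = 1.5 hours).
P(N ≥ 14) = 1 − P(N ≤ 13) = 1 − Σ_{j=0}^{13} e^(−μ) μ^j/j! ≈ 0.4980.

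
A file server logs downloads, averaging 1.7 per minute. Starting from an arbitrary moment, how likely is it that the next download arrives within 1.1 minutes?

Inter-arrival times are exponential with rate λ = 1.7 per minute.
P(T ≤ 1.1) = 1 − e^(−λt) = 1 − e^(−1.7 × 1.1) = 1 − e^(−1.87) ≈ 0.8459.

0.8459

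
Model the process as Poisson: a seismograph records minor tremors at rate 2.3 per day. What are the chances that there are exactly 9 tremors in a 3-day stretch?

Over the interval, μ = 2.3 × 3 = 6.9 (a 3-day stretch = 3 days).
P(N = 9) = e^(−μ) μ^9/9! = e^(−6.9) · 6.9^9/362880 ≈ 0.0985.

0.0985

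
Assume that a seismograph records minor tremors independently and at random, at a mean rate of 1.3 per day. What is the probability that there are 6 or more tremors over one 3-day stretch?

Over the interval, μ = 1.3 × 3 = 3.9 (a 3-day stretch = 3 days).
P(N ≥ 6) = 1 − P(N ≤ 5) = 1 − Σ_{j=0}^{5} e^(−μ) μ^j/j! ≈ 0.1994.

0.1994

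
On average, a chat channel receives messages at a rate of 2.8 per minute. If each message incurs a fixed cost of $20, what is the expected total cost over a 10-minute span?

$560

E[N] = 2.8 × 10 = 28 (a 10-minute span = 10 minutes); E[cost] = 28 × $20 = $560.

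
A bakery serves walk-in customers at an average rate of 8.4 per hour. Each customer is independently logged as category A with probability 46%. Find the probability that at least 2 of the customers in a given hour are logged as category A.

Thinning: the customers that are logged as category A themselves form a Poisson process with rate 0.46 × 8.4 = 3.864 per hour.
So μ = 3.864.
P(N ≥ 2) = 1 − P(N ≤ 1) ≈ 0.8979.

0.8979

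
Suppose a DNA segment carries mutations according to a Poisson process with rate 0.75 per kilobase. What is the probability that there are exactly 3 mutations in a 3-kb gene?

0.2001

Over the interval, μ = 0.75 × 3 = 2.25 (a 3-kb gene = 3 kilobases).
P(N = 3) = e^(−μ) μ^3/3! = e^(−2.25) · 2.25^3/6 ≈ 0.2001.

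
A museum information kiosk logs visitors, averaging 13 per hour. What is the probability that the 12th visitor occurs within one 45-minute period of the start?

Over the interval, μ = 13 × 0.75 = 9.75 (a 45-minute period = 0.75 hours).
The 12th arrival falls in the interval iff at least 12 events occur there: P(S_12 ≤ t) = P(N ≥ 12) = 1 − P(N ≤ 11) ≈ 0.2752.

0.2752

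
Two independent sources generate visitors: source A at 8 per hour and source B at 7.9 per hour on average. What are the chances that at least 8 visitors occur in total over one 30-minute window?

Independent Poisson processes superpose: combined rate λ = 8 + 7.9 = 15.9 per hour.
Over the interval, μ = 15.9 × 0.5 = 7.95 (a 30-minute window = 0.5 hours).
P(N ≥ 8) = 1 − P(N ≤ 7) ≈ 0.5400.

0.5400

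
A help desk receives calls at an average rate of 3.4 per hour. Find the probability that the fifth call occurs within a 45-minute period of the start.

Over the interval, μ = 3.4 × 0.75 = 2.55 (a 45-minute period = 0.75 hours).
The fifth arrival falls in the interval iff at least 5 events occur there: P(S_5 ≤ t) = P(N ≥ 5) = 1 − P(N ≤ 4) ≈ 0.1156.

0.1156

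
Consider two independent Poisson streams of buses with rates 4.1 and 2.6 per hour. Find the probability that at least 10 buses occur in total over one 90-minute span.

Independent Poisson processes superpose: combined rate λ = 4.1 + 2.6 = 6.7 per hour.
Over the interval, μ = 6.7 × 1.5 = 10.05 (a 90-minute span = 1.5 hours).
P(N ≥ 10) = 1 − P(N ≤ 9) ≈ 0.5483.

0.5483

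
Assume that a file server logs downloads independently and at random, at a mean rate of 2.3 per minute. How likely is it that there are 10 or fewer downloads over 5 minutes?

Over the interval, μ = 2.3 × 5 = 11.5 (5 minutes).
P(N ≤ 10) = Σ_{j=0}^{10} e^(−μ) μ^j/j! ≈ 0.4017.

0.4017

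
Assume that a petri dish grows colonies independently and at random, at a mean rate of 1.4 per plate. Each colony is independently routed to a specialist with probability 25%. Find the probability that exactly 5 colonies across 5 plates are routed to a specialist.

0.0238

Thinning: the colonies that are routed to a specialist themselves form a Poisson process with rate 0.25 × 1.4 = 0.35 per plate.
Over the interval, μ = 0.35 × 5 = 1.75 (5 plates).
P(N = 5) = e^(−1.75) · 1.75^5/5! ≈ 0.0238.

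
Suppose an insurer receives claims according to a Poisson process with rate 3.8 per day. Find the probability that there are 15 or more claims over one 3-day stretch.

Over the interval, μ = 3.8 × 3 = 11.4 (a 3-day stretch = 3 days).
P(N ≥ 15) = 1 − P(N ≤ 14) = 1 − Σ_{j=0}^{14} e^(−μ) μ^j/j! ≈ 0.1766.

0.1766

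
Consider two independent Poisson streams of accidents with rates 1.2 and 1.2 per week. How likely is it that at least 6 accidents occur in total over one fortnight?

Independent Poisson processes superpose: combined rate λ = 1.2 + 1.2 = 2.4 per week.
Over the interval, μ = 2.4 × 2 = 4.8 (a fortnight = 2 weeks).
P(N ≥ 6) = 1 − P(N ≤ 5) ≈ 0.3490.

0.3490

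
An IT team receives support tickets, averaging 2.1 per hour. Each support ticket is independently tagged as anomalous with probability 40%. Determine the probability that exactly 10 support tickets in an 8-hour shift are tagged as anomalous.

Thinning: the support tickets that are tagged as anomalous themselves form a Poisson process with rate 0.4 × 2.1 = 0.84 per hour.
Over the interval, μ = 0.84 × 8 = 6.72 (an 8-hour shift = 8 hours).
P(N = 10) = e^(−6.72) · 6.72^10/10! ≈ 0.0624.

0.0624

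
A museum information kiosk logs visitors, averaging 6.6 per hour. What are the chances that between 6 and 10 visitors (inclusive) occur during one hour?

0.5728

With mean μ = 6.6 per hour,
P(6 ≤ N ≤ 10) = Σ_{j=6}^{10} e^(−6.6) · 6.6^j/j! ≈ 0.5728.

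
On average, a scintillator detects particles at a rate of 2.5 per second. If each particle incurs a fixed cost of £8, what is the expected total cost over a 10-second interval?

E[N] = 2.5 × 10 = 25 (a 10-second interval = 10 seconds); E[cost] = 25 × £8 = £200.

£200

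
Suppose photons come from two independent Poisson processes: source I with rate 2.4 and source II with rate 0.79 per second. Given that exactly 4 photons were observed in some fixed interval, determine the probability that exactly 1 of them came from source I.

Given the total, each event is independently from source I with probability p = λ_I/(λ_I+λ_II) = 2.4/3.19 ≈ 0.7524.
So K ~ Binomial(4, 2.4/3.19): P(K = 1) = C(4,1) · (2.4/3.19)^1 · (0.79/3.19)^3 ≈ 0.0457.

0.0457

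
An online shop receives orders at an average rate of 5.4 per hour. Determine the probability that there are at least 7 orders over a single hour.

0.2983

With mean μ = 5.4 per hour,
P(N ≥ 7) = 1 − P(N ≤ 6) = 1 − Σ_{j=0}^{6} e^(−μ) μ^j/j! ≈ 0.2983.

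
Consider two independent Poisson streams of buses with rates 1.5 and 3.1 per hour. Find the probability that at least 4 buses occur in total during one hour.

Independent Poisson processes superpose: combined rate λ = 1.5 + 3.1 = 4.6 per hour.
So μ = 4.6.
P(N ≥ 4) = 1 − P(N ≤ 3) ≈ 0.6743.

0.6743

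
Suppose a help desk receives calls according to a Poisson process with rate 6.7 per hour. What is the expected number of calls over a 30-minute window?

3.35

E[N] = λt = 6.7 × 0.5 = 3.35 (a 30-minute window = 0.5 hours).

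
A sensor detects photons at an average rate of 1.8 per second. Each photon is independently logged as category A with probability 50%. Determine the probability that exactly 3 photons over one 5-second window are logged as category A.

0.1687

Thinning: the photons that are logged as category A themselves form a Poisson process with rate 0.5 × 1.8 = 0.9 per second.
Over the interval, μ = 0.9 × 5 = 4.5 (a 5-second window = 5 seconds).
P(N = 3) = e^(−4.5) · 4.5^3/3! ≈ 0.1687.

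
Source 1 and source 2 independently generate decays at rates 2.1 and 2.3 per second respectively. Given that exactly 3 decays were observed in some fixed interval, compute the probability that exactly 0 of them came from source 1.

0.1428

Given the total, each event is independently from source 1 with probability p = λ_1/(λ_1+λ_2) = 2.1/4.4 ≈ 0.4773.
So K ~ Binomial(3, 2.1/4.4): P(K = 0) = C(3,0) · (2.1/4.4)^0 · (2.3/4.4)^3 ≈ 0.1428.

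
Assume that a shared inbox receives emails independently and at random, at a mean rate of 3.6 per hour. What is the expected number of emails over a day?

E[N] = λt = 3.6 × 24 = 86.4 (a day = 24 hours).

86.4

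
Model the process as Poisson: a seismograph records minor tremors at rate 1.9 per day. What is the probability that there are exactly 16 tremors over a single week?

0.0767

Over the interval, μ = 1.9 × 7 = 13.3 (a week = 7 days).
P(N = 16) = e^(−μ) μ^16/16! = e^(−13.3) · 13.3^16/20922789888000 ≈ 0.0767.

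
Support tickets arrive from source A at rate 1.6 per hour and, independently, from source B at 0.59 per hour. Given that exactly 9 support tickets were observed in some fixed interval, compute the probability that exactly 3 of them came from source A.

0.0125

Given the total, each event is independently from source A with probability p = λ_A/(λ_A+λ_B) = 1.6/2.19 ≈ 0.7306.
So K ~ Binomial(9, 1.6/2.19): P(K = 3) = C(9,3) · (1.6/2.19)^3 · (0.59/2.19)^6 ≈ 0.0125.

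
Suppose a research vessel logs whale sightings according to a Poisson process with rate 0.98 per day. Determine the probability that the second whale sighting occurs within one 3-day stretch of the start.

Over the interval, μ = 0.98 × 3 = 2.94 (a 3-day stretch = 3 days).
The second arrival falls in the interval iff at least 2 events occur there: P(S_2 ≤ t) = P(N ≥ 2) = 1 − P(N ≤ 1) ≈ 0.7917.

0.7917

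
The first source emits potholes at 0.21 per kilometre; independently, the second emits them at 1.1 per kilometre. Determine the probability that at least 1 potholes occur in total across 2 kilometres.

0.9272

Independent Poisson processes superpose: combined rate λ = 0.21 + 1.1 = 1.31 per kilometre.
Over the interval, μ = 1.31 × 2 = 2.62 (2 kilometres).
P(N ≥ 1) = 1 − P(N ≤ 0) ≈ 0.9272.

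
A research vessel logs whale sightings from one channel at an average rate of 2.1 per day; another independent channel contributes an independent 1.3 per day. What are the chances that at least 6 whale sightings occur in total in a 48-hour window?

Independent Poisson processes superpose: combined rate λ = 2.1 + 1.3 = 3.4 per day.
Over the interval, μ = 3.4 × 2 = 6.8 (a 48-hour window = 2 days).
P(N ≥ 6) = 1 − P(N ≤ 5) ≈ 0.6730.

0.6730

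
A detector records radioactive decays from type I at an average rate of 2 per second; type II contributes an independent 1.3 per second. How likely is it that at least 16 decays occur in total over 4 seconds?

0.2544

Independent Poisson processes superpose: combined rate λ = 2 + 1.3 = 3.3 per second.
Over the interval, μ = 3.3 × 4 = 13.2 (4 seconds).
P(N ≥ 16) = 1 − P(N ≤ 15) ≈ 0.2544.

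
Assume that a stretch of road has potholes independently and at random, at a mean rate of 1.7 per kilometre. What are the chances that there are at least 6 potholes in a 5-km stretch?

0.8504

Over the interval, μ = 1.7 × 5 = 8.5 (a 5-km stretch = 5 kilometres).
P(N ≥ 6) = 1 − P(N ≤ 5) = 1 − Σ_{j=0}^{5} e^(−μ) μ^j/j! ≈ 0.8504.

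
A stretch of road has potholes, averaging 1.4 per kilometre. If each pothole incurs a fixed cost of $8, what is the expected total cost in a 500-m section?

$5.6

E[N] = 1.4 × 0.5 = 0.7 (a 500-m section = 0.5 kilometres); E[cost] = 0.7 × $8 = $5.6.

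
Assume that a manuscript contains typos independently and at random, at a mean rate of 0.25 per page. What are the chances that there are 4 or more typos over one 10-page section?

0.2424

Over the interval, μ = 0.25 × 10 = 2.5 (a 10-page section = 10 pages).
P(N ≥ 4) = 1 − P(N ≤ 3) = 1 − Σ_{j=0}^{3} e^(−μ) μ^j/j! ≈ 0.2424.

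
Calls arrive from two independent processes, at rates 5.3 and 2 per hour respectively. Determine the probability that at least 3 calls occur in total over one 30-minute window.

Independent Poisson processes superpose: combined rate λ = 5.3 + 2 = 7.3 per hour.
Over the interval, μ = 7.3 × 0.5 = 3.65 (a 30-minute window = 0.5 hours).
P(N ≥ 3) = 1 − P(N ≤ 2) ≈ 0.7060.

0.7060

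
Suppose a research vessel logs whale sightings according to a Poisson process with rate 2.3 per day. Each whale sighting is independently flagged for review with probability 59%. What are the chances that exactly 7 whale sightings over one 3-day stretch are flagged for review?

0.0627

Thinning: the whale sightings that are flagged for review themselves form a Poisson process with rate 0.59 × 2.3 = 1.357 per day.
Over the interval, μ = 1.357 × 3 = 4.071 (a 3-day stretch = 3 days).
P(N = 7) = e^(−4.071) · 4.071^7/7! ≈ 0.0627.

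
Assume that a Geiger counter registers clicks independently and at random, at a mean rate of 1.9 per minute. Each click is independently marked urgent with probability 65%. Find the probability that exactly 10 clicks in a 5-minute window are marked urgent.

0.0462

Thinning: the clicks that are marked urgent themselves form a Poisson process with rate 0.65 × 1.9 = 1.235 per minute.
Over the interval, μ = 1.235 × 5 = 6.175 (a 5-minute window = 5 minutes).
P(N = 10) = e^(−6.175) · 6.175^10/10! ≈ 0.0462.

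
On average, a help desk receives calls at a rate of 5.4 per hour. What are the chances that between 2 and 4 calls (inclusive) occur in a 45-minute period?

Over the interval, μ = 5.4 × 0.75 = 4.05 (a 45-minute period = 0.75 hours).
P(2 ≤ N ≤ 4) = Σ_{j=2}^{4} e^(−4.05) · 4.05^j/j! ≈ 0.5311.

0.5311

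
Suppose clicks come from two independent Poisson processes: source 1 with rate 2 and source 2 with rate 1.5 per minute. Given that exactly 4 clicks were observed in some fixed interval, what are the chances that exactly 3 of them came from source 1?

Given the total, each event is independently from source 1 with probability p = λ_1/(λ_1+λ_2) = 2/3.5 ≈ 0.5714.
So K ~ Binomial(4, 2/3.5): P(K = 3) = C(4,3) · (2/3.5)^3 · (1.5/3.5)^1 ≈ 0.3199.

0.3199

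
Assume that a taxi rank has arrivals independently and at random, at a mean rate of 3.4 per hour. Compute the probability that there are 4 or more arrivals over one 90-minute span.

Over the interval, μ = 3.4 × 1.5 = 5.1 (a 90-minute span = 1.5 hours).
P(N ≥ 4) = 1 − P(N ≤ 3) = 1 − Σ_{j=0}^{3} e^(−μ) μ^j/j! ≈ 0.7487.

0.7487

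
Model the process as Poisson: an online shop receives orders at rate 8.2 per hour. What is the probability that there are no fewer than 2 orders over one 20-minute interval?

Over the interval, μ = 8.2 × 1/3 ≈ 2.73333 (a 20-minute interval = 1/3 hours).
P(N ≥ 2) = 1 − P(N ≤ 1) = 1 − Σ_{j=0}^{1} e^(−μ) μ^j/j! ≈ 0.7573.

0.7573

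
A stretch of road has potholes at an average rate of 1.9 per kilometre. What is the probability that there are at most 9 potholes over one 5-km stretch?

0.5218

Over the interval, μ = 1.9 × 5 = 9.5 (a 5-km stretch = 5 kilometres).
P(N ≤ 9) = Σ_{j=0}^{9} e^(−μ) μ^j/j! ≈ 0.5218.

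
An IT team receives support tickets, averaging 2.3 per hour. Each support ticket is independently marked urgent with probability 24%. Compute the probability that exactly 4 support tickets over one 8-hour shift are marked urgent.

0.1915

Thinning: the support tickets that are marked urgent themselves form a Poisson process with rate 0.24 × 2.3 = 0.552 per hour.
Over the interval, μ = 0.552 × 8 = 4.416 (an 8-hour shift = 8 hours).
P(N = 4) = e^(−4.416) · 4.416^4/4! ≈ 0.1915.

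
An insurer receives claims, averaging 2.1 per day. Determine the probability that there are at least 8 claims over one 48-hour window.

0.0639

Over the interval, μ = 2.1 × 2 = 4.2 (a 48-hour window = 2 days).
P(N ≥ 8) = 1 − P(N ≤ 7) = 1 − Σ_{j=0}^{7} e^(−μ) μ^j/j! ≈ 0.0639.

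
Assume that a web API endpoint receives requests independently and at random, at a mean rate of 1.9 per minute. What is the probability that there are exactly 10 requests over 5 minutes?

0.1235

Over the interval, μ = 1.9 × 5 = 9.5 (5 minutes).
P(N = 10) = e^(−μ) μ^10/10! = e^(−9.5) · 9.5^10/3628800 ≈ 0.1235.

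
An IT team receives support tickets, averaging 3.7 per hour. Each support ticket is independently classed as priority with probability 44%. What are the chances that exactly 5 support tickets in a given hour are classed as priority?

Thinning: the support tickets that are classed as priority themselves form a Poisson process with rate 0.44 × 3.7 = 1.628 per hour.
So μ = 1.628.
P(N = 5) = e^(−1.628) · 1.628^5/5! ≈ 0.0187.

0.0187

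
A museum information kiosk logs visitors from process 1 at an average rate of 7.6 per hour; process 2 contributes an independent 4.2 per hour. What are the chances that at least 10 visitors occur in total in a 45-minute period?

Independent Poisson processes superpose: combined rate λ = 7.6 + 4.2 = 11.8 per hour.
Over the interval, μ = 11.8 × 0.75 = 8.85 (a 45-minute period = 0.75 hours).
P(N ≥ 10) = 1 − P(N ≤ 9) ≈ 0.3928.

0.3928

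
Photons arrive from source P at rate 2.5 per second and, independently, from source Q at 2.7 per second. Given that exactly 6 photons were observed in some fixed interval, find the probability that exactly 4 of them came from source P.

0.2161

Given the total, each event is independently from source P with probability p = λ_P/(λ_P+λ_Q) = 2.5/5.2 ≈ 0.4808.
So K ~ Binomial(6, 2.5/5.2): P(K = 4) = C(6,4) · (2.5/5.2)^4 · (2.7/5.2)^2 ≈ 0.2161.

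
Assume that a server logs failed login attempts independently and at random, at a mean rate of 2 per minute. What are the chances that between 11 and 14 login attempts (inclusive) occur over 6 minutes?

Over the interval, μ = 2 × 6 = 12 (6 minutes).
P(11 ≤ N ≤ 14) = Σ_{j=11}^{14} e^(−12) · 12^j/j! ≈ 0.4248.

0.4248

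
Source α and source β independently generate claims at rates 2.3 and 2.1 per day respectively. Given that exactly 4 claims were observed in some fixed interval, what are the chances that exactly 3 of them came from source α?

Given the total, each event is independently from source α with probability p = λ_α/(λ_α+λ_β) = 2.3/4.4 ≈ 0.5227.
So K ~ Binomial(4, 2.3/4.4): P(K = 3) = C(4,3) · (2.3/4.4)^3 · (2.1/4.4)^1 ≈ 0.2727.

0.2727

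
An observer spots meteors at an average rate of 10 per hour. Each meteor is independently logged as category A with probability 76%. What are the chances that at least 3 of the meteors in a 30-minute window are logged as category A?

0.7311

Thinning: the meteors that are logged as category A themselves form a Poisson process with rate 0.76 × 10 = 7.6 per hour.
Over the interval, μ = 7.6 × 0.5 = 3.8 (a 30-minute window = 0.5 hours).
P(N ≥ 3) = 1 − P(N ≤ 2) ≈ 0.7311.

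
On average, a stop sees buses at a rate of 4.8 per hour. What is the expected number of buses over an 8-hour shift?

E[N] = λt = 4.8 × 8 = 38.4 (an 8-hour shift = 8 hours).

38.4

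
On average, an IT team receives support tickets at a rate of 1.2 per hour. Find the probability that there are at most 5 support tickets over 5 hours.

0.4457

Over the interval, μ = 1.2 × 5 = 6 (5 hours).
P(N ≤ 5) = Σ_{j=0}^{5} e^(−μ) μ^j/j! ≈ 0.4457.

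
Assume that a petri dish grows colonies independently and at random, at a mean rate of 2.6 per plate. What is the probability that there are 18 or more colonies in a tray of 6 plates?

0.3038

Over the interval, μ = 2.6 × 6 = 15.6 (a tray of 6 plates = 6 plates).
P(N ≥ 18) = 1 − P(N ≤ 17) = 1 − Σ_{j=0}^{17} e^(−μ) μ^j/j! ≈ 0.3038.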